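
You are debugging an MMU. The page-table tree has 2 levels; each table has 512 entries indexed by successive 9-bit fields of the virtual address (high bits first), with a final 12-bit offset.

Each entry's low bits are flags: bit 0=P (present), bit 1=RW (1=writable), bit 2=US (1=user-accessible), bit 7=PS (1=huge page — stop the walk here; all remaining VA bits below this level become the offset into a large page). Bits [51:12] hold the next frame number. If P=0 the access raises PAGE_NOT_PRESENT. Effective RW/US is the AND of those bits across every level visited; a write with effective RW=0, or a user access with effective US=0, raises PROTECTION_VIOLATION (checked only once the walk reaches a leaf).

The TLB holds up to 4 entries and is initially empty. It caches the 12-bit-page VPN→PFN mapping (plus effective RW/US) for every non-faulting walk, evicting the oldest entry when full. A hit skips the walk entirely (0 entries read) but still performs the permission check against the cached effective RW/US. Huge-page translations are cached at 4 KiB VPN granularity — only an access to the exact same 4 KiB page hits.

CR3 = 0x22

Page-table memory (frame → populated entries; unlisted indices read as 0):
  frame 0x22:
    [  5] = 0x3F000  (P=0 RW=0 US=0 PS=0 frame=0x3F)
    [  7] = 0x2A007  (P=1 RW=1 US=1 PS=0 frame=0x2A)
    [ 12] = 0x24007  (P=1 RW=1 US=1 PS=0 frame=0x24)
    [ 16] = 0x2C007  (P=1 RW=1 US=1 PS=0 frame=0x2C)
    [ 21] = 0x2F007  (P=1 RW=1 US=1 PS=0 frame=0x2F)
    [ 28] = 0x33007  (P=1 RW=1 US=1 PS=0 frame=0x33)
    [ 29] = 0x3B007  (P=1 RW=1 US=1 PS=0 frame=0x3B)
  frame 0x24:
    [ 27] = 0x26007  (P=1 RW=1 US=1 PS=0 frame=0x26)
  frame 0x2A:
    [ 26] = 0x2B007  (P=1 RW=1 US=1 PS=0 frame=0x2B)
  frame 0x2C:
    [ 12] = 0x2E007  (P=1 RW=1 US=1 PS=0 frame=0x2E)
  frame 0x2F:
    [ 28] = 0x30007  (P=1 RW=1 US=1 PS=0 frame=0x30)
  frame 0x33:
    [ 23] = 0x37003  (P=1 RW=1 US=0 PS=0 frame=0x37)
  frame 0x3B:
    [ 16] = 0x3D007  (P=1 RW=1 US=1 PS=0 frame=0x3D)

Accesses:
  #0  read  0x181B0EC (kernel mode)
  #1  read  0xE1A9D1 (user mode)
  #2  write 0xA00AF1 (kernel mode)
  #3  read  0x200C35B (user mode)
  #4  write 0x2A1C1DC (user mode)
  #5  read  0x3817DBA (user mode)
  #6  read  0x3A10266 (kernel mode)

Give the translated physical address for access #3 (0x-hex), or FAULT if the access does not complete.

Walk each access:
#0 VA=0x181B0EC (r,kernel):
  L0: frame=0x22 idx=12 entry=0x24007 [P=1 RW=1 US=1 PS=0]
  L1: frame=0x24 idx=27 entry=0x26007 [P=1 RW=1 US=1 PS=0]
  → PA=0x260EC  (2 entries read)
#1 VA=0xE1A9D1 (r,user):
  L0: frame=0x22 idx=7 entry=0x2A007 [P=1 RW=1 US=1 PS=0]
  L1: frame=0x2A idx=26 entry=0x2B007 [P=1 RW=1 US=1 PS=0]
  → PA=0x2B9D1  (2 entries read)
#2 VA=0xA00AF1 (w,kernel):
  L0: frame=0x22 idx=5 entry=0x3F000 [P=0 RW=0 US=0 PS=0]
  ✗ PAGE_NOT_PRESENT  [1 reads]
#3 VA=0x200C35B (r,user):
  L0: frame=0x22 idx=16 entry=0x2C007 [P=1 RW=1 US=1 PS=0]
  L1: frame=0x2C idx=12 entry=0x2E007 [P=1 RW=1 US=1 PS=0]
  → PA=0x2E35B  (2 entries read)
#4 VA=0x2A1C1DC (w,user):
  L0: frame=0x22 idx=21 entry=0x2F007 [P=1 RW=1 US=1 PS=0]
  L1: frame=0x2F idx=28 entry=0x30007 [P=1 RW=1 US=1 PS=0]
  → PA=0x301DC  (2 entries read)
#5 VA=0x3817DBA (r,user):
  L0: frame=0x22 idx=28 entry=0x33007 [P=1 RW=1 US=1 PS=0]
  L1: frame=0x33 idx=23 entry=0x37003 [P=1 RW=1 US=0 PS=0]
  ✗ PROTECTION_VIOLATION  [2 reads]
#6 VA=0x3A10266 (r,kernel):
  L0: frame=0x22 idx=29 entry=0x3B007 [P=1 RW=1 US=1 PS=0]
  L1: frame=0x3B idx=16 entry=0x3D007 [P=1 RW=1 US=1 PS=0]
  → PA=0x3D266  (2 entries read)

Access #3 PA: 0x2E35B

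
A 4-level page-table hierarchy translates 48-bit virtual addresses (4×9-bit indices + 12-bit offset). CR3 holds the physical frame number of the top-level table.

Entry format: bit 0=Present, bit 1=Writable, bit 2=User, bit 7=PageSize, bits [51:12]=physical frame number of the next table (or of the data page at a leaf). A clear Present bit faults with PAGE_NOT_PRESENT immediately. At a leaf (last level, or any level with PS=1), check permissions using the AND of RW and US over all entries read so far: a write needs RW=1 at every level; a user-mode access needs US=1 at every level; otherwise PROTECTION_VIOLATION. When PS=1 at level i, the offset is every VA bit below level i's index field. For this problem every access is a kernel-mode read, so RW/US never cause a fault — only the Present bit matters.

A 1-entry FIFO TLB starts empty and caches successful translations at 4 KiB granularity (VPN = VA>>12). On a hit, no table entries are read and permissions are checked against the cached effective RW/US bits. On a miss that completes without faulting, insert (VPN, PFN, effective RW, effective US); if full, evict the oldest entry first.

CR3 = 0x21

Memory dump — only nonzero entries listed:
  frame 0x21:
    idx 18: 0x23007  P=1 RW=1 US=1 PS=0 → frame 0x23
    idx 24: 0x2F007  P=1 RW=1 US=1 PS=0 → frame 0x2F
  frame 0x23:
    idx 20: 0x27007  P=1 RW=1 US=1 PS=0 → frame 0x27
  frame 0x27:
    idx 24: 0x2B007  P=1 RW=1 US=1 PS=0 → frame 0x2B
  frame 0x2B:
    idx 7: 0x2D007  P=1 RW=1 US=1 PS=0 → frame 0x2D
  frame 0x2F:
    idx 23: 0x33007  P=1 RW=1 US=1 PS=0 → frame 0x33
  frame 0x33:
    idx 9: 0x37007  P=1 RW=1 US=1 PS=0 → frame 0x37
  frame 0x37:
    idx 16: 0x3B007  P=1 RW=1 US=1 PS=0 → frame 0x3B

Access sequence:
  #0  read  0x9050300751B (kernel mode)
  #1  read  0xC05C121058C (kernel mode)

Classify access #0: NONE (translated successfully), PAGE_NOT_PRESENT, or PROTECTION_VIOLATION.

Trace:
#0 VA=0x9050300751B (r,kernel):
  [0] read 0x21 idx=18: raw=0x23007 flags P=1 W=1 U=1 S=0
  [1] read 0x23 idx=20: raw=0x27007 flags P=1 W=1 U=1 S=0
  [2] read 0x27 idx=24: raw=0x2B007 flags P=1 W=1 U=1 S=0
  [3] read 0x2B idx=7: raw=0x2D007 flags P=1 W=1 U=1 S=0
  ⇒ phys 0x2D51B  [4 reads]
#1 VA=0xC05C121058C (r,kernel):
  [0] read 0x21 idx=24: raw=0x2F007 flags P=1 W=1 U=1 S=0
  [1] read 0x2F idx=23: raw=0x33007 flags P=1 W=1 U=1 S=0
  [2] read 0x33 idx=9: raw=0x37007 flags P=1 W=1 U=1 S=0
  [3] read 0x37 idx=16: raw=0x3B007 flags P=1 W=1 U=1 S=0
  ⇒ phys 0x3B58C  [4 reads]

Access #0 fault: NONE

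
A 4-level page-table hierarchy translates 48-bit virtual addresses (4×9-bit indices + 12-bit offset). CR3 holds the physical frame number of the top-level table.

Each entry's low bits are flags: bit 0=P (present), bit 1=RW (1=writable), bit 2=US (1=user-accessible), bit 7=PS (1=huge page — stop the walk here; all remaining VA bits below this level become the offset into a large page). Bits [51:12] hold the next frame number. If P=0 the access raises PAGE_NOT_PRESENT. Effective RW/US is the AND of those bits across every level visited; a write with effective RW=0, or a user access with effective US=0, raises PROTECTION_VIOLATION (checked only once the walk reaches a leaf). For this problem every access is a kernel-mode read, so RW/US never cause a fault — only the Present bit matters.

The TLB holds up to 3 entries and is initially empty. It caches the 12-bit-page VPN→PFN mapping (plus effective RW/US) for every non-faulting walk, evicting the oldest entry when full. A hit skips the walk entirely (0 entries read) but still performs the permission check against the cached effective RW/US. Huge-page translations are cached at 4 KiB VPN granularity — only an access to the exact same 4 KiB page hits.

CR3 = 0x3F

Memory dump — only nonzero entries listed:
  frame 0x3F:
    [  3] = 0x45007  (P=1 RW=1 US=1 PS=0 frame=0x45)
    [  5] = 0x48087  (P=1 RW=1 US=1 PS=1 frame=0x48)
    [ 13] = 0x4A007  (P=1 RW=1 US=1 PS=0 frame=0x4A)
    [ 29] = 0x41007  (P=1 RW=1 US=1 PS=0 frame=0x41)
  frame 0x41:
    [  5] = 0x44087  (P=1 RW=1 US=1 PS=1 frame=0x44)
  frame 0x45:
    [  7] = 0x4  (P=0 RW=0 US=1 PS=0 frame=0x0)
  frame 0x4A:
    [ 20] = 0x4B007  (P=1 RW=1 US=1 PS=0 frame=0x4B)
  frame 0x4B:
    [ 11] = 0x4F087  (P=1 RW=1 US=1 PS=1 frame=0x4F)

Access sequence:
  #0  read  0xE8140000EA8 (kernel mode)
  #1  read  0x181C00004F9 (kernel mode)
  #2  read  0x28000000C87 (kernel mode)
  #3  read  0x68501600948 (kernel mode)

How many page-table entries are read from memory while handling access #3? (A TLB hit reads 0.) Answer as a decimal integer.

Trace:
#0 VA=0xE8140000EA8 (r,kernel):
  [0] read 0x3F idx=29: raw=0x41007 flags P=1 W=1 U=1 S=0
  [1] read 0x41 idx=5: raw=0x44087 flags P=1 W=1 U=1 S=1
  → PA=0x44EA8 (huge @L1)  (2 entries read)
#1 VA=0x181C00004F9 (r,kernel):
  [0] read 0x3F idx=3: raw=0x45007 flags P=1 W=1 U=1 S=0
  [1] read 0x45 idx=7: raw=0x4 flags P=0 W=0 U=1 S=0
  ⇒ fault: PAGE_NOT_PRESENT  — 2 lookups
#2 VA=0x28000000C87 (r,kernel):
  [0] read 0x3F idx=5: raw=0x48087 flags P=1 W=1 U=1 S=1
  → PA=0x48C87 (huge @L0)  (1 entries read)
#3 VA=0x68501600948 (r,kernel):
  [0] read 0x3F idx=13: raw=0x4A007 flags P=1 W=1 U=1 S=0
  [1] read 0x4A idx=20: raw=0x4B007 flags P=1 W=1 U=1 S=0
  [2] read 0x4B idx=11: raw=0x4F087 flags P=1 W=1 U=1 S=1
  → PA=0x4F948 (huge @L2)  (3 entries read)

Entries read for #3: 3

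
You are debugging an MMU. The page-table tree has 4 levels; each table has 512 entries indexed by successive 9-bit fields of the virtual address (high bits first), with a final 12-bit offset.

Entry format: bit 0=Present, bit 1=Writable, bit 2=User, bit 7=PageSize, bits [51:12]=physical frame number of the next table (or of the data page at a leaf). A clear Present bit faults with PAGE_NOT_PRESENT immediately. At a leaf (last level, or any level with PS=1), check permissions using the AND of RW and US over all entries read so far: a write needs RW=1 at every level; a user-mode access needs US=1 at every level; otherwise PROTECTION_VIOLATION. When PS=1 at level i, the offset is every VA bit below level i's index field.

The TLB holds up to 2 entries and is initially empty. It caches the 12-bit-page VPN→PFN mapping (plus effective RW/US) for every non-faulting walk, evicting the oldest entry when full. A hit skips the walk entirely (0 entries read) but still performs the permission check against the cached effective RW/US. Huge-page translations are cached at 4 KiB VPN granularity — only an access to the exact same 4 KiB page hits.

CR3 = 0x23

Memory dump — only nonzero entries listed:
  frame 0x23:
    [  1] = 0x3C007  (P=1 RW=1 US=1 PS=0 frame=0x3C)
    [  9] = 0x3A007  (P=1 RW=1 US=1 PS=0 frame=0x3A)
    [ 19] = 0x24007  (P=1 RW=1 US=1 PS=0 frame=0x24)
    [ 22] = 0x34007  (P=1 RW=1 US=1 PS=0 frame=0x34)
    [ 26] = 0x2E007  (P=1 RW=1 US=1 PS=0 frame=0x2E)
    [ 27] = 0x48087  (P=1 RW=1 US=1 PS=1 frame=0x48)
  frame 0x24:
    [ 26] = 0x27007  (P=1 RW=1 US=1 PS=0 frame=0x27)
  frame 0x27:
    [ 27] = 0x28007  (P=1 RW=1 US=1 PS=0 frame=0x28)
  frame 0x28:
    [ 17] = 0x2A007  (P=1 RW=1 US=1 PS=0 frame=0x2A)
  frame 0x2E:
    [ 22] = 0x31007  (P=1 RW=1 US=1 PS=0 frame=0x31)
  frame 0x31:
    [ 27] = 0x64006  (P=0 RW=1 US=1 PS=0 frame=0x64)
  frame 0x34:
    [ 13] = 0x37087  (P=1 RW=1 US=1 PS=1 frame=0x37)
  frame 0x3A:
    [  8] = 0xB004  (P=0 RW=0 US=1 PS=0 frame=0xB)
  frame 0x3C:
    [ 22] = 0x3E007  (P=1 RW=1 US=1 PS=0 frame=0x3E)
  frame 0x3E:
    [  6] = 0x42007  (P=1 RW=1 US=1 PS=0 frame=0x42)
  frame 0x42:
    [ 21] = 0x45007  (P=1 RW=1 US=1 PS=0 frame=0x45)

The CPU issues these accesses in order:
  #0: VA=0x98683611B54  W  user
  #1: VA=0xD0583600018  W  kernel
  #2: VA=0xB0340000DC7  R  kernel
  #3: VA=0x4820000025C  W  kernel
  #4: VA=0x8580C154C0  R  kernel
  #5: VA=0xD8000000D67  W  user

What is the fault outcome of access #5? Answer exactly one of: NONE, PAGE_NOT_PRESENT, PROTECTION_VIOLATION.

Walk each access:
#0 VA=0x98683611B54 (w,user):
  [0] read 0x23 idx=19: raw=0x24007 flags P=1 W=1 U=1 S=0
  [1] read 0x24 idx=26: raw=0x27007 flags P=1 W=1 U=1 S=0
  [2] read 0x27 idx=27: raw=0x28007 flags P=1 W=1 U=1 S=0
  [3] read 0x28 idx=17: raw=0x2A007 flags P=1 W=1 U=1 S=0
  ✓ 0x2AB54  — 4 lookups
#1 VA=0xD0583600018 (w,kernel):
  [0] read 0x23 idx=26: raw=0x2E007 flags P=1 W=1 U=1 S=0
  [1] read 0x2E idx=22: raw=0x31007 flags P=1 W=1 U=1 S=0
  [2] read 0x31 idx=27: raw=0x64006 flags P=0 W=1 U=1 S=0
  → PAGE_NOT_PRESENT  (3 entries read)
#2 VA=0xB0340000DC7 (r,kernel):
  [0] read 0x23 idx=22: raw=0x34007 flags P=1 W=1 U=1 S=0
  [1] read 0x34 idx=13: raw=0x37087 flags P=1 W=1 U=1 S=1
  ✓ 0x37DC7 (huge @L1)  — 2 lookups
#3 VA=0x4820000025C (w,kernel):
  [0] read 0x23 idx=9: raw=0x3A007 flags P=1 W=1 U=1 S=0
  [1] read 0x3A idx=8: raw=0xB004 flags P=0 W=0 U=1 S=0
  → PAGE_NOT_PRESENT  (2 entries read)
#4 VA=0x8580C154C0 (r,kernel):
  [0] read 0x23 idx=1: raw=0x3C007 flags P=1 W=1 U=1 S=0
  [1] read 0x3C idx=22: raw=0x3E007 flags P=1 W=1 U=1 S=0
  [2] read 0x3E idx=6: raw=0x42007 flags P=1 W=1 U=1 S=0
  [3] read 0x42 idx=21: raw=0x45007 flags P=1 W=1 U=1 S=0
  ✓ 0x454C0  — 4 lookups
#5 VA=0xD8000000D67 (w,user):
  [0] read 0x23 idx=27: raw=0x48087 flags P=1 W=1 U=1 S=1
  ✓ 0x48D67 (huge @L0)  — 1 lookups

Access #5 fault: NONE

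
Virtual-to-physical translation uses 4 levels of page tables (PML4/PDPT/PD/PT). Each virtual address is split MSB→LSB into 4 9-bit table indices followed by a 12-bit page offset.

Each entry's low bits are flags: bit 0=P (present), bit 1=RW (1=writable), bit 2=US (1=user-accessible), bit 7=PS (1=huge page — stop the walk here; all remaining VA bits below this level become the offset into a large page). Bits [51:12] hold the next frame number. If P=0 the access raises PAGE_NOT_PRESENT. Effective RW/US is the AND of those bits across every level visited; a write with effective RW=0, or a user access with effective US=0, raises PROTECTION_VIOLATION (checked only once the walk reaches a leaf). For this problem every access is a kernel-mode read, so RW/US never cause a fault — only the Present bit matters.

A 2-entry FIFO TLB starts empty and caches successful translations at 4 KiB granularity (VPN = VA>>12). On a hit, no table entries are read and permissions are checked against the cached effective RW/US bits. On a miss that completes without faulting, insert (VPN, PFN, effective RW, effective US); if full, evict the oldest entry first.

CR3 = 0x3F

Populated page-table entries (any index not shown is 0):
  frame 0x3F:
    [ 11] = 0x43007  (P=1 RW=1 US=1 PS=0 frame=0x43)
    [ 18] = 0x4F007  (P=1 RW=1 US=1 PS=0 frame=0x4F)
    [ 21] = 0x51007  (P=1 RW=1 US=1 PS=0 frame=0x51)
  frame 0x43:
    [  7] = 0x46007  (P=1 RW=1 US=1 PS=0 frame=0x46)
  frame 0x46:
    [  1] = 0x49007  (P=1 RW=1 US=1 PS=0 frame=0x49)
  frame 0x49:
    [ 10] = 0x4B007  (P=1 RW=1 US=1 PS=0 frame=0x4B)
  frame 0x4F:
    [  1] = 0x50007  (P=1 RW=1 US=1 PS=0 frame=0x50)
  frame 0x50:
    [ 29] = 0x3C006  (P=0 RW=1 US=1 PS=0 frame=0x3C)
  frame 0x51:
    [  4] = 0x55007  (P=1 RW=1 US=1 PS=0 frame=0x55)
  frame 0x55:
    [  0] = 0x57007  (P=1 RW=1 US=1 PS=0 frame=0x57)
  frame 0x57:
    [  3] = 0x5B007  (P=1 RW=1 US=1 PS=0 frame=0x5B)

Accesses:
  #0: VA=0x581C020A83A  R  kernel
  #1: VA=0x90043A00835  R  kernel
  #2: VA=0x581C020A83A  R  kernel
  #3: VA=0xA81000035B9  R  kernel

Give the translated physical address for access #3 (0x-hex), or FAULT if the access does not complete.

Walk each access:
#0 VA=0x581C020A83A (r,kernel):
  lvl0: tbl 0x3F, slot 11 ⇒ 0x43007 (P1/RW1/US1/PS0)
  lvl1: tbl 0x43, slot 7 ⇒ 0x46007 (P1/RW1/US1/PS0)
  lvl2: tbl 0x46, slot 1 ⇒ 0x49007 (P1/RW1/US1/PS0)
  lvl3: tbl 0x49, slot 10 ⇒ 0x4B007 (P1/RW1/US1/PS0)
  ✓ 0x4B83A  — 4 lookups
#1 VA=0x90043A00835 (r,kernel):
  lvl0: tbl 0x3F, slot 18 ⇒ 0x4F007 (P1/RW1/US1/PS0)
  lvl1: tbl 0x4F, slot 1 ⇒ 0x50007 (P1/RW1/US1/PS0)
  lvl2: tbl 0x50, slot 29 ⇒ 0x3C006 (P0/RW1/US1/PS0)
  → PAGE_NOT_PRESENT  (3 entries read)
#2 VA=0x581C020A83A (r,kernel):
  TLB hit vpn=0x581C020A → PA=0x4B83A
#3 VA=0xA81000035B9 (r,kernel):
  lvl0: tbl 0x3F, slot 21 ⇒ 0x51007 (P1/RW1/US1/PS0)
  lvl1: tbl 0x51, slot 4 ⇒ 0x55007 (P1/RW1/US1/PS0)
  lvl2: tbl 0x55, slot 0 ⇒ 0x57007 (P1/RW1/US1/PS0)
  lvl3: tbl 0x57, slot 3 ⇒ 0x5B007 (P1/RW1/US1/PS0)
  ✓ 0x5B5B9  — 4 lookups

Access #3 PA: 0x5B5B9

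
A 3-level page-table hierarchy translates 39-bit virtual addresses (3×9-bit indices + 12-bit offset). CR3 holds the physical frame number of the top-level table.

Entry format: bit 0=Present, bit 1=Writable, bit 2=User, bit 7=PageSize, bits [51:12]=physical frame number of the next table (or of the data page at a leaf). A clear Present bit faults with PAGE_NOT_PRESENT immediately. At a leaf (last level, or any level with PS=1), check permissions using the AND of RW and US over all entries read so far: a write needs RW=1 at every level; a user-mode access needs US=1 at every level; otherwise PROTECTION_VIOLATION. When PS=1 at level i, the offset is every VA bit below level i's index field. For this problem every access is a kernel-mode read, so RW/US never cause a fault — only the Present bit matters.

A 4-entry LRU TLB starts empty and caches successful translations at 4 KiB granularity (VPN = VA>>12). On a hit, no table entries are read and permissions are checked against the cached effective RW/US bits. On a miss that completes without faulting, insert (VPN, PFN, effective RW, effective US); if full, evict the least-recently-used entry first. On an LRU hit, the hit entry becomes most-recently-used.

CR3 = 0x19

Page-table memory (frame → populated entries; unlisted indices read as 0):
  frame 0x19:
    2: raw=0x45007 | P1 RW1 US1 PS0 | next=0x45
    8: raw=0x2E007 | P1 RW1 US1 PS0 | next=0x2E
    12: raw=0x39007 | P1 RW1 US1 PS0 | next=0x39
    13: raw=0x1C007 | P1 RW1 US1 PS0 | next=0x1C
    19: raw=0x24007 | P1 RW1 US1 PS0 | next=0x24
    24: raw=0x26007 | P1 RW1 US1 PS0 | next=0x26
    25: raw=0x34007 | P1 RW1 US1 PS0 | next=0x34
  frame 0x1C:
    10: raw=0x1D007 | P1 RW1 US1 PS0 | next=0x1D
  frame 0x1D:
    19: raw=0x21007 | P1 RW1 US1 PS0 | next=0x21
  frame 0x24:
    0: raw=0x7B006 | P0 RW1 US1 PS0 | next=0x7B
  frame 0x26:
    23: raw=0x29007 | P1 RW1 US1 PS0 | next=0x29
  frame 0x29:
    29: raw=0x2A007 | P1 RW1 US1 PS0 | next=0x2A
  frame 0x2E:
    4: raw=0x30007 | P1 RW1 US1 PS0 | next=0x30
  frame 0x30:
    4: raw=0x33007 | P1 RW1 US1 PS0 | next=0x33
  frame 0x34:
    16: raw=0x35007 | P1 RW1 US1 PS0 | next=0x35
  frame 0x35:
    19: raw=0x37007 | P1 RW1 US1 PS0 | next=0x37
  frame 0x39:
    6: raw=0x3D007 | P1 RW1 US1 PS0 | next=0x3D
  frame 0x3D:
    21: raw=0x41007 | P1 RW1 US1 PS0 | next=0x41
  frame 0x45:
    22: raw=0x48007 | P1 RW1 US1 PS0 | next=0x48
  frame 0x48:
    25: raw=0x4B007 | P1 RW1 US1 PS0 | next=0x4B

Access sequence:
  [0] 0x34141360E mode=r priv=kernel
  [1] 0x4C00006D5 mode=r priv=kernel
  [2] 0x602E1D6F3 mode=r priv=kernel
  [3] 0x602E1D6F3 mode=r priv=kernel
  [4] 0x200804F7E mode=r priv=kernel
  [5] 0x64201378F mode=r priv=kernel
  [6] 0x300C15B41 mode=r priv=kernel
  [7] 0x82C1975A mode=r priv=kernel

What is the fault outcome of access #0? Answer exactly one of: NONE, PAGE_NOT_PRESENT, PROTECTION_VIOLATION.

Walk each access:
#0 VA=0x34141360E (r,kernel):
  L0 @0x19[13] → 0x1C007  P=1,RW=1,US=1,PS=0
  L1 @0x1C[10] → 0x1D007  P=1,RW=1,US=1,PS=0
  L2 @0x1D[19] → 0x21007  P=1,RW=1,US=1,PS=0
  ✓ 0x2160E  — 3 lookups
#1 VA=0x4C00006D5 (r,kernel):
  L0 @0x19[19] → 0x24007  P=1,RW=1,US=1,PS=0
  L1 @0x24[0] → 0x7B006  P=0,RW=1,US=1,PS=0
  ⇒ fault: PAGE_NOT_PRESENT  — 2 lookups
#2 VA=0x602E1D6F3 (r,kernel):
  L0 @0x19[24] → 0x26007  P=1,RW=1,US=1,PS=0
  L1 @0x26[23] → 0x29007  P=1,RW=1,US=1,PS=0
  L2 @0x29[29] → 0x2A007  P=1,RW=1,US=1,PS=0
  ✓ 0x2A6F3  — 3 lookups
#3 VA=0x602E1D6F3 (r,kernel):
  TLB hit vpn=0x602E1D → PA=0x2A6F3
#4 VA=0x200804F7E (r,kernel):
  L0 @0x19[8] → 0x2E007  P=1,RW=1,US=1,PS=0
  L1 @0x2E[4] → 0x30007  P=1,RW=1,US=1,PS=0
  L2 @0x30[4] → 0x33007  P=1,RW=1,US=1,PS=0
  ✓ 0x33F7E  — 3 lookups
#5 VA=0x64201378F (r,kernel):
  L0 @0x19[25] → 0x34007  P=1,RW=1,US=1,PS=0
  L1 @0x34[16] → 0x35007  P=1,RW=1,US=1,PS=0
  L2 @0x35[19] → 0x37007  P=1,RW=1,US=1,PS=0
  ✓ 0x3778F  — 3 lookups
#6 VA=0x300C15B41 (r,kernel):
  L0 @0x19[12] → 0x39007  P=1,RW=1,US=1,PS=0
  L1 @0x39[6] → 0x3D007  P=1,RW=1,US=1,PS=0
  L2 @0x3D[21] → 0x41007  P=1,RW=1,US=1,PS=0
  ✓ 0x41B41  — 3 lookups
#7 VA=0x82C1975A (r,kernel):
  L0 @0x19[2] → 0x45007  P=1,RW=1,US=1,PS=0
  L1 @0x45[22] → 0x48007  P=1,RW=1,US=1,PS=0
  L2 @0x48[25] → 0x4B007  P=1,RW=1,US=1,PS=0
  ✓ 0x4B75A  — 3 lookups

Access #0 fault: NONE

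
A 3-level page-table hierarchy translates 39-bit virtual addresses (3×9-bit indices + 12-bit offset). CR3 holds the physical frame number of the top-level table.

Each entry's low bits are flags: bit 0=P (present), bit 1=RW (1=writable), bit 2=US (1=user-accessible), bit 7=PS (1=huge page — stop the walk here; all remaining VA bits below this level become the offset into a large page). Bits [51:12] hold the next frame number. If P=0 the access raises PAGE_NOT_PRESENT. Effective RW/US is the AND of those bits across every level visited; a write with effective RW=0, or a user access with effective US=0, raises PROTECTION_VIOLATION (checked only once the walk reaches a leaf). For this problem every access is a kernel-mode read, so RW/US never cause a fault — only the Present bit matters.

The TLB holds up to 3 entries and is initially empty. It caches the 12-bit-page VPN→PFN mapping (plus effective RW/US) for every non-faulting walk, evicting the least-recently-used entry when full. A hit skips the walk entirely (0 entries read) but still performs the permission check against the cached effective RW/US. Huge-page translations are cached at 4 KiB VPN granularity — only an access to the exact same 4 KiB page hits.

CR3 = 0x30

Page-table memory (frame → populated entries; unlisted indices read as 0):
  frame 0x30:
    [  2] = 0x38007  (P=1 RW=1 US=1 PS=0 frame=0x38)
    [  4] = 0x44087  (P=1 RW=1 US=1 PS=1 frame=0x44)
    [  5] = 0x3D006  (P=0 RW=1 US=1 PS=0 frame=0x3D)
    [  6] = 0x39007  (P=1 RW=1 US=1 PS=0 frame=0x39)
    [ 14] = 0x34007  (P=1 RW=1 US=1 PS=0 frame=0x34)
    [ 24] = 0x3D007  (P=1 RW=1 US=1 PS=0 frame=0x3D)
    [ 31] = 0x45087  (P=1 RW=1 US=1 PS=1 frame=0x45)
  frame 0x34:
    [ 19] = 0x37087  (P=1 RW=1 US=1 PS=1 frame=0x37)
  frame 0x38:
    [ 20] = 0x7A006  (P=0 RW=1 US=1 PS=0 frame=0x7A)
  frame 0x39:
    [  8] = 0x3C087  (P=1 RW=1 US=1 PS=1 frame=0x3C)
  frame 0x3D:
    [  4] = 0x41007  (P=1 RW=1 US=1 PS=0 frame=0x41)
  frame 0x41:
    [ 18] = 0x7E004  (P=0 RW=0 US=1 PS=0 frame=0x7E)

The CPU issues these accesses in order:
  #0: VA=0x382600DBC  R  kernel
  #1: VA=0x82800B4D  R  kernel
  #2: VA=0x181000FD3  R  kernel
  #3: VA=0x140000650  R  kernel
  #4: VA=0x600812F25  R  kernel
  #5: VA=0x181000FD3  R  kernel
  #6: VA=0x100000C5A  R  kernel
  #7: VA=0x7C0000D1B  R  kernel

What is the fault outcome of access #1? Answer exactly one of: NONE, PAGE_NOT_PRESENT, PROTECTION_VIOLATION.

Walk each access:
#0 VA=0x382600DBC (r,kernel):
  L0 @0x30[14] → 0x34007  P=1,RW=1,US=1,PS=0
  L1 @0x34[19] → 0x37087  P=1,RW=1,US=1,PS=1
  → PA=0x37DBC (huge @L1)  (2 entries read)
#1 VA=0x82800B4D (r,kernel):
  L0 @0x30[2] → 0x38007  P=1,RW=1,US=1,PS=0
  L1 @0x38[20] → 0x7A006  P=0,RW=1,US=1,PS=0
  ✗ PAGE_NOT_PRESENT  [2 reads]
#2 VA=0x181000FD3 (r,kernel):
  L0 @0x30[6] → 0x39007  P=1,RW=1,US=1,PS=0
  L1 @0x39[8] → 0x3C087  P=1,RW=1,US=1,PS=1
  → PA=0x3CFD3 (huge @L1)  (2 entries read)
#3 VA=0x140000650 (r,kernel):
  L0 @0x30[5] → 0x3D006  P=0,RW=1,US=1,PS=0
  ✗ PAGE_NOT_PRESENT  [1 reads]
#4 VA=0x600812F25 (r,kernel):
  L0 @0x30[24] → 0x3D007  P=1,RW=1,US=1,PS=0
  L1 @0x3D[4] → 0x41007  P=1,RW=1,US=1,PS=0
  L2 @0x41[18] → 0x7E004  P=0,RW=0,US=1,PS=0
  ✗ PAGE_NOT_PRESENT  [3 reads]
#5 VA=0x181000FD3 (r,kernel):
  TLB hit vpn=0x181000 → PA=0x3CFD3
#6 VA=0x100000C5A (r,kernel):
  L0 @0x30[4] → 0x44087  P=1,RW=1,US=1,PS=1
  → PA=0x44C5A (huge @L0)  (1 entries read)
#7 VA=0x7C0000D1B (r,kernel):
  L0 @0x30[31] → 0x45087  P=1,RW=1,US=1,PS=1
  → PA=0x45D1B (huge @L0)  (1 entries read)

Access #1 fault: PAGE_NOT_PRESENT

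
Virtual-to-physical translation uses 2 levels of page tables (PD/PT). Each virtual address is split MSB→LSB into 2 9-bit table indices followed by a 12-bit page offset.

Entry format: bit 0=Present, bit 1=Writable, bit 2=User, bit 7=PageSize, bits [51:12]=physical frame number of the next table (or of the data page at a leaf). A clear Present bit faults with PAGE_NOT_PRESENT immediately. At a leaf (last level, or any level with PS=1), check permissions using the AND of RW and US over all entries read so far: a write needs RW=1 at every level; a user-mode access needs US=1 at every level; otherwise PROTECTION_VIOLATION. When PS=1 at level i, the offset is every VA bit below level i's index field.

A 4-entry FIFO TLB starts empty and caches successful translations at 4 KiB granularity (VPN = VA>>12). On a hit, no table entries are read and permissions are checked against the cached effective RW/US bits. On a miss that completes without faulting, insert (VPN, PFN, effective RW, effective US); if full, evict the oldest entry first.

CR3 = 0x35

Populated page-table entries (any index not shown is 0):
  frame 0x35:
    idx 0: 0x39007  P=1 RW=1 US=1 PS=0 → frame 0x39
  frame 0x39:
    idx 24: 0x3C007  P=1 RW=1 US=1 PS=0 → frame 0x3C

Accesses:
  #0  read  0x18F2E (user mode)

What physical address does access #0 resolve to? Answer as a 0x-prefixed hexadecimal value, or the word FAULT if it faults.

Walk each access:
#0 VA=0x18F2E (r,user):
  L0: frame=0x35 idx=0 entry=0x39007 [P=1 RW=1 US=1 PS=0]
  L1: frame=0x39 idx=24 entry=0x3C007 [P=1 RW=1 US=1 PS=0]
  ✓ 0x3CF2E  — 2 lookups

Access #0 PA: 0x3CF2E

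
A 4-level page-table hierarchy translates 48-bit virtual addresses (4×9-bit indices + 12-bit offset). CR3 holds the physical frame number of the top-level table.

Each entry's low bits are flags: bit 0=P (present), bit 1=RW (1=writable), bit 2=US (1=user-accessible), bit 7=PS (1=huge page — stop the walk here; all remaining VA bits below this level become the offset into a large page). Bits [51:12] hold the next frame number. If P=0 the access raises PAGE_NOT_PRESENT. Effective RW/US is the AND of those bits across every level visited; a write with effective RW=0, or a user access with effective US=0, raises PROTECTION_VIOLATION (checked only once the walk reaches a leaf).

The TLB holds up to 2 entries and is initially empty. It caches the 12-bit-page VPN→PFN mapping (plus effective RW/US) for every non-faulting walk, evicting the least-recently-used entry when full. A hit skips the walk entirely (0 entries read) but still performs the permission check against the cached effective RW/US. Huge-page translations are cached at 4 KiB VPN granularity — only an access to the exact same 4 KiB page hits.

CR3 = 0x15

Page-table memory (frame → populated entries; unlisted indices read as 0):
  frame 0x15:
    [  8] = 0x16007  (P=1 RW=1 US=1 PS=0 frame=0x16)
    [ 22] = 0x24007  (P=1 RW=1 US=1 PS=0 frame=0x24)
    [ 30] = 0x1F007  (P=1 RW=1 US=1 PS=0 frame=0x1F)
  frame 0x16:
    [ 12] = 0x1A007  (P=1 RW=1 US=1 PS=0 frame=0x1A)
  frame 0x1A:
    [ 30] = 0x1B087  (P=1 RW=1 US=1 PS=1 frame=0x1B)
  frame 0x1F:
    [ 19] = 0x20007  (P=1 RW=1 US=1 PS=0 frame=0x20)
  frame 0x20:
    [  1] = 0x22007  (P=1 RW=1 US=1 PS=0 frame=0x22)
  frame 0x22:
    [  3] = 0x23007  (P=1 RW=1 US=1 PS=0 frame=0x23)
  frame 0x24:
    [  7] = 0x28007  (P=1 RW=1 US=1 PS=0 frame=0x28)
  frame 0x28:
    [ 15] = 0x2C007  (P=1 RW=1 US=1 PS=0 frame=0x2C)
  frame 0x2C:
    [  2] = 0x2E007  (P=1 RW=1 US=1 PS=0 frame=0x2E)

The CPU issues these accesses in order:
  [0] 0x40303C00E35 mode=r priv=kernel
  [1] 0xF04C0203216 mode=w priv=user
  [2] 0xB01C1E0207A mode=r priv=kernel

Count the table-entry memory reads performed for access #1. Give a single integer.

Trace:
#0 VA=0x40303C00E35 (r,kernel):
  [0] read 0x15 idx=8: raw=0x16007 flags P=1 W=1 U=1 S=0
  [1] read 0x16 idx=12: raw=0x1A007 flags P=1 W=1 U=1 S=0
  [2] read 0x1A idx=30: raw=0x1B087 flags P=1 W=1 U=1 S=1
  ✓ 0x1BE35 (huge @L2)  — 3 lookups
#1 VA=0xF04C0203216 (w,user):
  [0] read 0x15 idx=30: raw=0x1F007 flags P=1 W=1 U=1 S=0
  [1] read 0x1F idx=19: raw=0x20007 flags P=1 W=1 U=1 S=0
  [2] read 0x20 idx=1: raw=0x22007 flags P=1 W=1 U=1 S=0
  [3] read 0x22 idx=3: raw=0x23007 flags P=1 W=1 U=1 S=0
  ✓ 0x23216  — 4 lookups
#2 VA=0xB01C1E0207A (r,kernel):
  [0] read 0x15 idx=22: raw=0x24007 flags P=1 W=1 U=1 S=0
  [1] read 0x24 idx=7: raw=0x28007 flags P=1 W=1 U=1 S=0
  [2] read 0x28 idx=15: raw=0x2C007 flags P=1 W=1 U=1 S=0
  [3] read 0x2C idx=2: raw=0x2E007 flags P=1 W=1 U=1 S=0
  ✓ 0x2E07A  — 4 lookups

Entries read for #1: 4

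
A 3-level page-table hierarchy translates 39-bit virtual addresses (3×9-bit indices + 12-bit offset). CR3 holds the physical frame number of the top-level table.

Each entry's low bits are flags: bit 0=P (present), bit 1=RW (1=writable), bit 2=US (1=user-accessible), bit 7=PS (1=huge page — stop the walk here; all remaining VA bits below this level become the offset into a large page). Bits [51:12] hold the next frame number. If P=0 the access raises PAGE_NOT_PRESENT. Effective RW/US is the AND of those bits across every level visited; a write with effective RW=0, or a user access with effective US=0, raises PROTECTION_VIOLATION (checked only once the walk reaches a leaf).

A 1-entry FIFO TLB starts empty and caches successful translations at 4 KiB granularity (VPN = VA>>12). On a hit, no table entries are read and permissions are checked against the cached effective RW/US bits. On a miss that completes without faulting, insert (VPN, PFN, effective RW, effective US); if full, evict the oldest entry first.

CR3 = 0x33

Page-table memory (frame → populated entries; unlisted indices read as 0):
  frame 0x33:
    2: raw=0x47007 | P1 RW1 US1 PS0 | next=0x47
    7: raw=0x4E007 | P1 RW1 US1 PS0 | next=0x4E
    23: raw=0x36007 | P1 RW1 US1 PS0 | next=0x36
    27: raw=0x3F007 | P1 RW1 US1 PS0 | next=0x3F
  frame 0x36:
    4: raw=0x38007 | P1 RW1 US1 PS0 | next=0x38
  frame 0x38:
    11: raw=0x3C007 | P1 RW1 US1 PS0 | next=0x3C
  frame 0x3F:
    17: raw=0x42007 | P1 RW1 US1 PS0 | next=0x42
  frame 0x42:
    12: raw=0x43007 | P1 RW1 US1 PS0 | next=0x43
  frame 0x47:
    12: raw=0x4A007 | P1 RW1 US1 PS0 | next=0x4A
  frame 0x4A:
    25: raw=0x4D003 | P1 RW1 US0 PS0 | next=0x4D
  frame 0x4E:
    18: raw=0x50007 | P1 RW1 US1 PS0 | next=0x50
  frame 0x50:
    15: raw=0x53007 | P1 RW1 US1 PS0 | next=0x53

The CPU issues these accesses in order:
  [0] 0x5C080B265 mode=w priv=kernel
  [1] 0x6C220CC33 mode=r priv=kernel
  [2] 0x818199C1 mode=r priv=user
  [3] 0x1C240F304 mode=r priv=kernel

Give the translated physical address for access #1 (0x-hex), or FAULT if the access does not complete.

Walk each access:
#0 VA=0x5C080B265 (w,kernel):
  L0 @0x33[23] → 0x36007  P=1,RW=1,US=1,PS=0
  L1 @0x36[4] → 0x38007  P=1,RW=1,US=1,PS=0
  L2 @0x38[11] → 0x3C007  P=1,RW=1,US=1,PS=0
  ✓ 0x3C265  — 3 lookups
#1 VA=0x6C220CC33 (r,kernel):
  L0 @0x33[27] → 0x3F007  P=1,RW=1,US=1,PS=0
  L1 @0x3F[17] → 0x42007  P=1,RW=1,US=1,PS=0
  L2 @0x42[12] → 0x43007  P=1,RW=1,US=1,PS=0
  ✓ 0x43C33  — 3 lookups
#2 VA=0x818199C1 (r,user):
  L0 @0x33[2] → 0x47007  P=1,RW=1,US=1,PS=0
  L1 @0x47[12] → 0x4A007  P=1,RW=1,US=1,PS=0
  L2 @0x4A[25] → 0x4D003  P=1,RW=1,US=0,PS=0
  ✗ PROTECTION_VIOLATION  [3 reads]
#3 VA=0x1C240F304 (r,kernel):
  L0 @0x33[7] → 0x4E007  P=1,RW=1,US=1,PS=0
  L1 @0x4E[18] → 0x50007  P=1,RW=1,US=1,PS=0
  L2 @0x50[15] → 0x53007  P=1,RW=1,US=1,PS=0
  ✓ 0x53304  — 3 lookups

Access #1 PA: 0x43C33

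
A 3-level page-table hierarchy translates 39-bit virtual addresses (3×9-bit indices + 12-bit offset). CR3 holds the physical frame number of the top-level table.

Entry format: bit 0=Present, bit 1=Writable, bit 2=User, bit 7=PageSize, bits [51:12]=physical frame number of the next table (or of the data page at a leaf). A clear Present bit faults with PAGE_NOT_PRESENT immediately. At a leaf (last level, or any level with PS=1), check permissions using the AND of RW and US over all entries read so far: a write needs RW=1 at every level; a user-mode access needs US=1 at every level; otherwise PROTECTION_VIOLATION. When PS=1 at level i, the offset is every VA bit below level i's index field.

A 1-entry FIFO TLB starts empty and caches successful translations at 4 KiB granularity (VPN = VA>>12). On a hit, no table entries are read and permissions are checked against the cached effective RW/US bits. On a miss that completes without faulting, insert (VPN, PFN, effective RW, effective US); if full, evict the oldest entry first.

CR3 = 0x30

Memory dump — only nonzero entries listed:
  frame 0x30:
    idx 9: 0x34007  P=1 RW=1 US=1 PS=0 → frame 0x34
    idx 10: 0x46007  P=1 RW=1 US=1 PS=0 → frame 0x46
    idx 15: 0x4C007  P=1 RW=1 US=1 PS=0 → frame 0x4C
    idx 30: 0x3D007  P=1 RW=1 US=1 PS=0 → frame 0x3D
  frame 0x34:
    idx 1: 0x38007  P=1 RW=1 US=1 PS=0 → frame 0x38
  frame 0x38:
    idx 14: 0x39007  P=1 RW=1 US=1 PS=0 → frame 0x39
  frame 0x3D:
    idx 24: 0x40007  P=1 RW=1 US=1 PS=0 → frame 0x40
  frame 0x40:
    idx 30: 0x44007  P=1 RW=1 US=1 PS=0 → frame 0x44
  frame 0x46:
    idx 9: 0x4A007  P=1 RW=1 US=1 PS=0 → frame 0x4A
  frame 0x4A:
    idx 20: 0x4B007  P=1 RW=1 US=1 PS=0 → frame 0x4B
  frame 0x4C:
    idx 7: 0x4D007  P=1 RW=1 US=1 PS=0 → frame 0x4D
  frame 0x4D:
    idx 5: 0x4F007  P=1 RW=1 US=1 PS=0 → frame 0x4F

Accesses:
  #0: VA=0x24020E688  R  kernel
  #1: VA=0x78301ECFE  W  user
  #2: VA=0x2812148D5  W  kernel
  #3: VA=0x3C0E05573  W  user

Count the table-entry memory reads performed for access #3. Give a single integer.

Per-access translation:
#0 VA=0x24020E688 (r,kernel):
  L0 @0x30[9] → 0x34007  P=1,RW=1,US=1,PS=0
  L1 @0x34[1] → 0x38007  P=1,RW=1,US=1,PS=0
  L2 @0x38[14] → 0x39007  P=1,RW=1,US=1,PS=0
  ⇒ phys 0x39688  [3 reads]
#1 VA=0x78301ECFE (w,user):
  L0 @0x30[30] → 0x3D007  P=1,RW=1,US=1,PS=0
  L1 @0x3D[24] → 0x40007  P=1,RW=1,US=1,PS=0
  L2 @0x40[30] → 0x44007  P=1,RW=1,US=1,PS=0
  ⇒ phys 0x44CFE  [3 reads]
#2 VA=0x2812148D5 (w,kernel):
  L0 @0x30[10] → 0x46007  P=1,RW=1,US=1,PS=0
  L1 @0x46[9] → 0x4A007  P=1,RW=1,US=1,PS=0
  L2 @0x4A[20] → 0x4B007  P=1,RW=1,US=1,PS=0
  ⇒ phys 0x4B8D5  [3 reads]
#3 VA=0x3C0E05573 (w,user):
  L0 @0x30[15] → 0x4C007  P=1,RW=1,US=1,PS=0
  L1 @0x4C[7] → 0x4D007  P=1,RW=1,US=1,PS=0
  L2 @0x4D[5] → 0x4F007  P=1,RW=1,US=1,PS=0
  ⇒ phys 0x4F573  [3 reads]

Entries read for #3: 3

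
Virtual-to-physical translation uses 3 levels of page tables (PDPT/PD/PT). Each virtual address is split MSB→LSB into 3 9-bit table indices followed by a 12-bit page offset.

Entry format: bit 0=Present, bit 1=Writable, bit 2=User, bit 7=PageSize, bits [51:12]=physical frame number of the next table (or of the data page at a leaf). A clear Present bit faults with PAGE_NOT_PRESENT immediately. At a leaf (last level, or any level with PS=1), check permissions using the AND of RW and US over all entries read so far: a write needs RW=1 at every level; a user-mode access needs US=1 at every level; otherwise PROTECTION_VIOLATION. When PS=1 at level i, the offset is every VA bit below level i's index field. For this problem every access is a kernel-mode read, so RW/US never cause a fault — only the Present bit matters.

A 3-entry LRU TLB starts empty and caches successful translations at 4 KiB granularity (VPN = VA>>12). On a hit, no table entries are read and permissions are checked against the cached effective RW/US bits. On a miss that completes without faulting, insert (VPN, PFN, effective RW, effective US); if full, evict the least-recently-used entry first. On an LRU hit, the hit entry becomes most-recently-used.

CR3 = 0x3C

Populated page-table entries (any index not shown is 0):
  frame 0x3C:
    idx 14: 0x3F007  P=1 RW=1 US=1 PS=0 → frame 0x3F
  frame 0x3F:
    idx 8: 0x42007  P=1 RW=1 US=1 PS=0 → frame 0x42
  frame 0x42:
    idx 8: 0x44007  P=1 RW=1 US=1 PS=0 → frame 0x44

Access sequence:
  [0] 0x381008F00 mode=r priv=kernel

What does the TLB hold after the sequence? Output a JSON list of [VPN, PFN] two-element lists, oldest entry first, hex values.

Walk each access:
#0 VA=0x381008F00 (r,kernel):
  [0] read 0x3C idx=14: raw=0x3F007 flags P=1 W=1 U=1 S=0
  [1] read 0x3F idx=8: raw=0x42007 flags P=1 W=1 U=1 S=0
  [2] read 0x42 idx=8: raw=0x44007 flags P=1 W=1 U=1 S=0
  → PA=0x44F00  (3 entries read)

TLB: [["0x381008", "0x44"]]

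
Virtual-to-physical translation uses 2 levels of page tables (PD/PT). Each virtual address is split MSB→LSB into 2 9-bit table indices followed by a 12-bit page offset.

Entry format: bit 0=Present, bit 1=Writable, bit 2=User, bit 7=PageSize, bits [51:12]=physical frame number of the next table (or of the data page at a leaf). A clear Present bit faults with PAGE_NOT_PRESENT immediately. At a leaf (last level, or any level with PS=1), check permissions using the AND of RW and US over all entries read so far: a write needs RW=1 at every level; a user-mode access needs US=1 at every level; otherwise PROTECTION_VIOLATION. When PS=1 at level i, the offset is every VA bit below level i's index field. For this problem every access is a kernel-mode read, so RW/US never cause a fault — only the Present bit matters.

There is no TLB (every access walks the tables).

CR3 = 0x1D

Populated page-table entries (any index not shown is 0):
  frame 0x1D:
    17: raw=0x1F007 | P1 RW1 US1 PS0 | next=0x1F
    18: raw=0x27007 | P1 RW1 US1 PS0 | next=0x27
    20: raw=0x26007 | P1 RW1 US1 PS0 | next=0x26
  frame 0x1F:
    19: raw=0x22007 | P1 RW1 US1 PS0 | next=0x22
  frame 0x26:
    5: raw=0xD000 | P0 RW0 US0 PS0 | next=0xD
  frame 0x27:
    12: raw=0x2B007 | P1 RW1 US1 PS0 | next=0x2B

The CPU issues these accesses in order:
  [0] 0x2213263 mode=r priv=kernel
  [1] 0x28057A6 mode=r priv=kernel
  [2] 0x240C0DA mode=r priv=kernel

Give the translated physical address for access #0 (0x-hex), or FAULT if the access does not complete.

Walk each access:
#0 VA=0x2213263 (r,kernel):
  [0] read 0x1D idx=17: raw=0x1F007 flags P=1 W=1 U=1 S=0
  [1] read 0x1F idx=19: raw=0x22007 flags P=1 W=1 U=1 S=0
  ⇒ phys 0x22263  [2 reads]
#1 VA=0x28057A6 (r,kernel):
  [0] read 0x1D idx=20: raw=0x26007 flags P=1 W=1 U=1 S=0
  [1] read 0x26 idx=5: raw=0xD000 flags P=0 W=0 U=0 S=0
  ⇒ fault: PAGE_NOT_PRESENT  — 2 lookups
#2 VA=0x240C0DA (r,kernel):
  [0] read 0x1D idx=18: raw=0x27007 flags P=1 W=1 U=1 S=0
  [1] read 0x27 idx=12: raw=0x2B007 flags P=1 W=1 U=1 S=0
  ⇒ phys 0x2B0DA  [2 reads]

Access #0 PA: 0x22263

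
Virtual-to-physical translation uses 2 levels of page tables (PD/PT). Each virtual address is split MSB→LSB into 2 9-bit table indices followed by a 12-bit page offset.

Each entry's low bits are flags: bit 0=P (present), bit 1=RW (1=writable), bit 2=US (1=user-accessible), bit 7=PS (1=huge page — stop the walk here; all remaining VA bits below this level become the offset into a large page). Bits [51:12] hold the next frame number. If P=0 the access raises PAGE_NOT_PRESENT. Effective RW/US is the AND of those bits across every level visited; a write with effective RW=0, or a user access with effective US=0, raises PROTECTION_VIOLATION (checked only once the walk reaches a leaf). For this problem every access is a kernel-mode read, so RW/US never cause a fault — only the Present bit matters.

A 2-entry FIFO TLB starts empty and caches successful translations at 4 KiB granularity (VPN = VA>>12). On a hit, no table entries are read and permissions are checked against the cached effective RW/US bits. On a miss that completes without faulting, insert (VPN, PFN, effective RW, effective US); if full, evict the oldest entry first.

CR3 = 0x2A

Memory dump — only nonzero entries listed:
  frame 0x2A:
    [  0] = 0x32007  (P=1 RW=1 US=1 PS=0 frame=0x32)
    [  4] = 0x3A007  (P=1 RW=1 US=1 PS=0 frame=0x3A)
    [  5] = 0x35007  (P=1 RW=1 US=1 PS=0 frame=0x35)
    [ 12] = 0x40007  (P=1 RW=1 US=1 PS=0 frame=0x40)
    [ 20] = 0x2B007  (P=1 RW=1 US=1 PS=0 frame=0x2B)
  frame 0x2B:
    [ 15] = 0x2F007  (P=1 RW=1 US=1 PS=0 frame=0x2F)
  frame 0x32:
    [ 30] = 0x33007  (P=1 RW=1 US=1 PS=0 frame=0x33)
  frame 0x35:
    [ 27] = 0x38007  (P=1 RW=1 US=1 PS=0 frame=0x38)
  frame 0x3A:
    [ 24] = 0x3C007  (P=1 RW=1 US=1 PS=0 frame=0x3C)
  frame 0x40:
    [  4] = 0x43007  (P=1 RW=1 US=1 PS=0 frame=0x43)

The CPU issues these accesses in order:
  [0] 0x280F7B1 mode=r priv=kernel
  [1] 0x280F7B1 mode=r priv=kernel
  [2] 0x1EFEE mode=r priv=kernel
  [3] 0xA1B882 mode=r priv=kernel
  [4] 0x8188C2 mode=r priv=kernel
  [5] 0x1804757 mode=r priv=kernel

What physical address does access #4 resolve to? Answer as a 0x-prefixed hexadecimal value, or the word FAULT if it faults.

Walk each access:
#0 VA=0x280F7B1 (r,kernel):
  lvl0: tbl 0x2A, slot 20 ⇒ 0x2B007 (P1/RW1/US1/PS0)
  lvl1: tbl 0x2B, slot 15 ⇒ 0x2F007 (P1/RW1/US1/PS0)
  ⇒ phys 0x2F7B1  [2 reads]
#1 VA=0x280F7B1 (r,kernel):
  TLB hit vpn=0x280F → PA=0x2F7B1
#2 VA=0x1EFEE (r,kernel):
  lvl0: tbl 0x2A, slot 0 ⇒ 0x32007 (P1/RW1/US1/PS0)
  lvl1: tbl 0x32, slot 30 ⇒ 0x33007 (P1/RW1/US1/PS0)
  ⇒ phys 0x33FEE  [2 reads]
#3 VA=0xA1B882 (r,kernel):
  lvl0: tbl 0x2A, slot 5 ⇒ 0x35007 (P1/RW1/US1/PS0)
  lvl1: tbl 0x35, slot 27 ⇒ 0x38007 (P1/RW1/US1/PS0)
  ⇒ phys 0x38882  [2 reads]
#4 VA=0x8188C2 (r,kernel):
  lvl0: tbl 0x2A, slot 4 ⇒ 0x3A007 (P1/RW1/US1/PS0)
  lvl1: tbl 0x3A, slot 24 ⇒ 0x3C007 (P1/RW1/US1/PS0)
  ⇒ phys 0x3C8C2  [2 reads]
#5 VA=0x1804757 (r,kernel):
  lvl0: tbl 0x2A, slot 12 ⇒ 0x40007 (P1/RW1/US1/PS0)
  lvl1: tbl 0x40, slot 4 ⇒ 0x43007 (P1/RW1/US1/PS0)
  ⇒ phys 0x43757  [2 reads]

Access #4 PA: 0x3C8C2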